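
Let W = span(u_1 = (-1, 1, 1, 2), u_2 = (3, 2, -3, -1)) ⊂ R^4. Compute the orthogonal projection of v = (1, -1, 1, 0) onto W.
proj_W(v) = (-1/5, -3/5, 1/5, -2/5)

Set up U = [u_1 | ... | u_2] ∈ R^(4×2). The projector onto W = col(U) is P = U (U^T U)^(-1) U^T.
Compute U^T U =
  [7, -6]
  [-6, 23],
and U^T v = (-1, -2).
Solve U^T U · c = U^T v for the coefficients: c = (-7/25, -4/25). The projection is proj_W(v) = U c.
Check: (v - proj_W(v)) · u_1 = 0  (should be 0).
Check: (v - proj_W(v)) · u_2 = 0  (should be 0).
Result: proj_W(v) = (-1/5, -3/5, 1/5, -2/5).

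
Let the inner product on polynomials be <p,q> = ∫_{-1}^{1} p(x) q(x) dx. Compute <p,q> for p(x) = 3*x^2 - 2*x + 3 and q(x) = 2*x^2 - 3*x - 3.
<p,q> = -68/5

Expand the product: p(x)·q(x) = 6*x^4 - 13*x^3 + 3*x^2 - 3*x - 9.
∫_{-1}^{1} of each monomial x^k gives [2/(k+1) if k even, 0 if k odd]. Integrating term-by-term (or equivalently evaluating the antiderivative F(x) = 6*x^5/5 - 13*x^4/4 + x^3 - 3*x^2/2 - 9*x at the endpoints):
  F(1) − F(−1) = -231/20 − (41/20) = -68/5.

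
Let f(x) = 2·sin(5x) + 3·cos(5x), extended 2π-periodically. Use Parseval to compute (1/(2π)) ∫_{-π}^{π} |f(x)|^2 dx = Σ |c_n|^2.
Σ |c_n|^2 = 13/2

Expand |f|^2 and use orthogonality of {sin(nx), cos(mx)} on [-π, π]:
  ∫_{-π}^{π} sin(nx)^2 dx = π, ∫ cos(mx)^2 dx = π, and cross terms integrate to 0.
So ∫_{-π}^{π} f(x)^2 dx = 2^2 · π + 3^2 · π = (4 + 9)π.
Divide by 2π: (4 + 9)/2 = 13/2.
By Parseval, this equals Σ |c_n|^2.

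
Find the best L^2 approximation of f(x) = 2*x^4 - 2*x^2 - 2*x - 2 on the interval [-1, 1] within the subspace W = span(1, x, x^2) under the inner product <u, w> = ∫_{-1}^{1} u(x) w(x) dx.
g(x) = -2*x^2/7 - 2*x - 76/35

The best approximation g ∈ W is the orthogonal projection of f onto W. Writing g = a_0 + a_1 x + a_2 x^2, the coefficients solve the normal equations G · a = b where
  G_{ij} = <φ_i, φ_j> and b_i = <f, φ_i>, with φ_0 = 1, φ_1 = x, φ_2 = x^2.
G =
  [2, 0, 2/3]
  [0, 2/3, 0]
  [2/3, 0, 2/5],
b = (-68/15, -4/3, -164/105).
Solving gives a_0 = -76/35, a_1 = -2, a_2 = -2/7, so
  g(x) = -2*x^2/7 - 2*x - 76/35.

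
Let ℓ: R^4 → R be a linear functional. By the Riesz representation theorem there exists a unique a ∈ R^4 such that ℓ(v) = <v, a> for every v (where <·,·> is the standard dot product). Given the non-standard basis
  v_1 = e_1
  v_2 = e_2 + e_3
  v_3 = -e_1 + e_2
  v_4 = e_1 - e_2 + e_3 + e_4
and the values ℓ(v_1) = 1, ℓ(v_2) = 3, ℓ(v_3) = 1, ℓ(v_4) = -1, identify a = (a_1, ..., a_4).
a = (1, 2, 1, -1)

Write a = (a_1, ..., a_4) in the standard basis. For each basis vector v_i, ℓ(v_i) = <v_i, a> is a linear equation in the a_j's. Collect the n equations into a matrix system V a = ℓ, where row i of V is v_i (expressed in the standard basis). Since V is invertible (lower-triangular with 1s on the diagonal, up to permutation), solve by back-substitution:
  V =
[[1, 0, 0, 0],
 [0, 1, 1, 0],
 [-1, 1, 0, 0],
 [1, -1, 1, 1]]
  V a = (1, 3, 1, -1)
Solving gives a = (1, 2, 1, -1).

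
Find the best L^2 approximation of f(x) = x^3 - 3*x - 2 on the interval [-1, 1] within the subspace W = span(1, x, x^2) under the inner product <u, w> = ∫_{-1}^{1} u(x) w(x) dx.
g(x) = -12*x/5 - 2

The best approximation g ∈ W is the orthogonal projection of f onto W. Writing g = a_0 + a_1 x + a_2 x^2, the coefficients solve the normal equations G · a = b where
  G_{ij} = <φ_i, φ_j> and b_i = <f, φ_i>, with φ_0 = 1, φ_1 = x, φ_2 = x^2.
G =
  [2, 0, 2/3]
  [0, 2/3, 0]
  [2/3, 0, 2/5],
b = (-4, -8/5, -4/3).
Solving gives a_0 = -2, a_1 = -12/5, a_2 = 0, so
  g(x) = -12*x/5 - 2.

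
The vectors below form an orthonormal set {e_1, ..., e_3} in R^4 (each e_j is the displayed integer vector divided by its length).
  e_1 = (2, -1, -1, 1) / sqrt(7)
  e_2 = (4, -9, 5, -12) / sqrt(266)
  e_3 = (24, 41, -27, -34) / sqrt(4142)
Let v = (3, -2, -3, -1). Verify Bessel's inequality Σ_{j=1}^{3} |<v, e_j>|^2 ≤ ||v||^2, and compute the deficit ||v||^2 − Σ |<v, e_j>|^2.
Σ |<v, e_j>|^2 = 2146/109; ||v||^2 = 23; deficit = 361/109

Write each e_j = u_j / sqrt(<u_j, u_j>) where u_j is the displayed integer vector. Then <v, e_j> = <v, u_j> / sqrt(<u_j, u_j>), so |<v, e_j>|^2 = <v, u_j>^2 / <u_j, u_j>.
Coefficients: <v, e_1> = 10/sqrt(7), <v, e_2> = 27/sqrt(266), <v, e_3> = 105/sqrt(4142).
Square and sum: Σ |<v, e_j>|^2 = 2146/109.
Compute ||v||^2 = v·v = 23.
Deficit = 23 − 2146/109 = 361/109 ≥ 0, confirming Bessel's inequality. (The deficit equals ||v − Σ <v,e_j> e_j||^2, the squared distance from v to span{e_j}.)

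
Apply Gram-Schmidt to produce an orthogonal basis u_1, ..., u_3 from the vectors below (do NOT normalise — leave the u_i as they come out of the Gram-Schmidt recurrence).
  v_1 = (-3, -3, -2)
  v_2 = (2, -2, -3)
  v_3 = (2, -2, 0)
Orthogonal basis:
  u_1 = (-3, -3, -2)
  u_2 = (31/11, -13/11, -27/11)
  u_3 = (90/169, -18/13, 216/169)

Apply the Gram-Schmidt recurrence
  u_1 = v_1
  u_i = v_i − Σ_{j<i} ((v_i · u_j) / (u_j · u_j)) · u_j.

Step by step this gives:
  u_1 = (-3, -3, -2)
  u_2 = (31/11, -13/11, -27/11)
  u_3 = (90/169, -18/13, 216/169)

Orthogonality check:
  u_2 · u_1 = 0 (should be 0)
  u_3 · u_1 = 0 (should be 0)
  u_3 · u_2 = 0 (should be 0)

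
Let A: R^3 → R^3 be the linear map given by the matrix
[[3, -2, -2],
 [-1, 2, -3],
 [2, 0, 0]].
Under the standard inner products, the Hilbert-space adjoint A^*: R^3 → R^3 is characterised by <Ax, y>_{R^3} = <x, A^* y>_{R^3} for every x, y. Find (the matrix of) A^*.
A^* = A^T =
[[3, -1, 2],
 [-2, 2, 0],
 [-2, -3, 0]]

For real matrices with standard dot products, the defining identity <Ax, y> = <x, A^* y> gives (Ax)^T y = x^T (A^*) y, i.e. x^T A^T y = x^T (A^*) y. Since this holds for all x, y, we must have A^* = A^T. Therefore
A^* =
[[3, -1, 2],
 [-2, 2, 0],
 [-2, -3, 0]].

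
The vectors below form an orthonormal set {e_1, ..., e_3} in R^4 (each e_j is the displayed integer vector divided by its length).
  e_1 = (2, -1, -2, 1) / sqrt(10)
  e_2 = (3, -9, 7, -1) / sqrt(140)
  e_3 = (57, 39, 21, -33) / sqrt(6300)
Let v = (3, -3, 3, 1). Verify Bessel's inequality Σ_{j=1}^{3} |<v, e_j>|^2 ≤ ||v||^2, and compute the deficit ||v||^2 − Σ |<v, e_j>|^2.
Σ |<v, e_j>|^2 = 628/25; ||v||^2 = 28; deficit = 72/25

Write each e_j = u_j / sqrt(<u_j, u_j>) where u_j is the displayed integer vector. Then <v, e_j> = <v, u_j> / sqrt(<u_j, u_j>), so |<v, e_j>|^2 = <v, u_j>^2 / <u_j, u_j>.
Coefficients: <v, e_1> = 4/sqrt(10), <v, e_2> = 56/sqrt(140), <v, e_3> = 84/sqrt(6300).
Square and sum: Σ |<v, e_j>|^2 = 628/25.
Compute ||v||^2 = v·v = 28.
Deficit = 28 − 628/25 = 72/25 ≥ 0, confirming Bessel's inequality. (The deficit equals ||v − Σ <v,e_j> e_j||^2, the squared distance from v to span{e_j}.)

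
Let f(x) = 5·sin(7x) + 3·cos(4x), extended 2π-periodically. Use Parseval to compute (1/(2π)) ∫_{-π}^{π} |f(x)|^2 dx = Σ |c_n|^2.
Σ |c_n|^2 = 17

Expand |f|^2 and use orthogonality of {sin(nx), cos(mx)} on [-π, π]:
  ∫_{-π}^{π} sin(nx)^2 dx = π, ∫ cos(mx)^2 dx = π, and cross terms integrate to 0.
So ∫_{-π}^{π} f(x)^2 dx = 5^2 · π + 3^2 · π = (25 + 9)π.
Divide by 2π: (25 + 9)/2 = 17.
By Parseval, this equals Σ |c_n|^2.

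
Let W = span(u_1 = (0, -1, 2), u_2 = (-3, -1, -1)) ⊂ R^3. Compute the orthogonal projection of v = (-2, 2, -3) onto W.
proj_W(v) = (-3/2, 1, -7/2)

Set up U = [u_1 | ... | u_2] ∈ R^(3×2). The projector onto W = col(U) is P = U (U^T U)^(-1) U^T.
Compute U^T U =
  [5, -1]
  [-1, 11],
and U^T v = (-8, 7).
Solve U^T U · c = U^T v for the coefficients: c = (-3/2, 1/2). The projection is proj_W(v) = U c.
Check: (v - proj_W(v)) · u_1 = 0  (should be 0).
Check: (v - proj_W(v)) · u_2 = 0  (should be 0).
Result: proj_W(v) = (-3/2, 1, -7/2).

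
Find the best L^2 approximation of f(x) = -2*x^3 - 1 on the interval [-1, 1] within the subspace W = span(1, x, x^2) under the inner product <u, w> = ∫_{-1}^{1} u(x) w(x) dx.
g(x) = -6*x/5 - 1

The best approximation g ∈ W is the orthogonal projection of f onto W. Writing g = a_0 + a_1 x + a_2 x^2, the coefficients solve the normal equations G · a = b where
  G_{ij} = <φ_i, φ_j> and b_i = <f, φ_i>, with φ_0 = 1, φ_1 = x, φ_2 = x^2.
G =
  [2, 0, 2/3]
  [0, 2/3, 0]
  [2/3, 0, 2/5],
b = (-2, -4/5, -2/3).
Solving gives a_0 = -1, a_1 = -6/5, a_2 = 0, so
  g(x) = -6*x/5 - 1.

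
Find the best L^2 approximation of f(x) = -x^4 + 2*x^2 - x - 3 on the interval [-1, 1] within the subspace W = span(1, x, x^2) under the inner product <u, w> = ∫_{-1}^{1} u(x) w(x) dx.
g(x) = 8*x^2/7 - x - 102/35

The best approximation g ∈ W is the orthogonal projection of f onto W. Writing g = a_0 + a_1 x + a_2 x^2, the coefficients solve the normal equations G · a = b where
  G_{ij} = <φ_i, φ_j> and b_i = <f, φ_i>, with φ_0 = 1, φ_1 = x, φ_2 = x^2.
G =
  [2, 0, 2/3]
  [0, 2/3, 0]
  [2/3, 0, 2/5],
b = (-76/15, -2/3, -52/35).
Solving gives a_0 = -102/35, a_1 = -1, a_2 = 8/7, so
  g(x) = 8*x^2/7 - x - 102/35.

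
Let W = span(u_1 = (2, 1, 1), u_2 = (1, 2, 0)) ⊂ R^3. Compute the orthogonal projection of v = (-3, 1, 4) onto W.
proj_W(v) = (-2/7, -5/14, -1/14)

Set up U = [u_1 | ... | u_2] ∈ R^(3×2). The projector onto W = col(U) is P = U (U^T U)^(-1) U^T.
Compute U^T U =
  [6, 4]
  [4, 5],
and U^T v = (-1, -1).
Solve U^T U · c = U^T v for the coefficients: c = (-1/14, -1/7). The projection is proj_W(v) = U c.
Check: (v - proj_W(v)) · u_1 = 0  (should be 0).
Check: (v - proj_W(v)) · u_2 = 0  (should be 0).
Result: proj_W(v) = (-2/7, -5/14, -1/14).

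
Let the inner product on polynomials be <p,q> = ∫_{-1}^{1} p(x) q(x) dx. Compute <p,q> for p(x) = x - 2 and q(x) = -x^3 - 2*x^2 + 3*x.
<p,q> = 64/15

Expand the product: p(x)·q(x) = -x^4 + 7*x^2 - 6*x.
∫_{-1}^{1} of each monomial x^k gives [2/(k+1) if k even, 0 if k odd]. Integrating term-by-term (or equivalently evaluating the antiderivative F(x) = -x^5/5 + 7*x^3/3 - 3*x^2 at the endpoints):
  F(1) − F(−1) = -13/15 − (-77/15) = 64/15.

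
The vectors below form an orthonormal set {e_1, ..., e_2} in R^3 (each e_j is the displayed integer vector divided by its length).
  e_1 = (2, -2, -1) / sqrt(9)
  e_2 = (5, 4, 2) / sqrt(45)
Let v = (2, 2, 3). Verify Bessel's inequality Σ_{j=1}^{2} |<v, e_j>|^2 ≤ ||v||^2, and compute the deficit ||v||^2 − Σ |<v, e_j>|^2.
Σ |<v, e_j>|^2 = 69/5; ||v||^2 = 17; deficit = 16/5

Write each e_j = u_j / sqrt(<u_j, u_j>) where u_j is the displayed integer vector. Then <v, e_j> = <v, u_j> / sqrt(<u_j, u_j>), so |<v, e_j>|^2 = <v, u_j>^2 / <u_j, u_j>.
Coefficients: <v, e_1> = -3/sqrt(9), <v, e_2> = 24/sqrt(45).
Square and sum: Σ |<v, e_j>|^2 = 69/5.
Compute ||v||^2 = v·v = 17.
Deficit = 17 − 69/5 = 16/5 ≥ 0, confirming Bessel's inequality. (The deficit equals ||v − Σ <v,e_j> e_j||^2, the squared distance from v to span{e_j}.)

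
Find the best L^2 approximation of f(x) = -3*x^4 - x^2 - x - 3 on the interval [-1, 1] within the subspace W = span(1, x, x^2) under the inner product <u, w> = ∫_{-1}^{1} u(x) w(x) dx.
g(x) = -25*x^2/7 - x - 96/35

The best approximation g ∈ W is the orthogonal projection of f onto W. Writing g = a_0 + a_1 x + a_2 x^2, the coefficients solve the normal equations G · a = b where
  G_{ij} = <φ_i, φ_j> and b_i = <f, φ_i>, with φ_0 = 1, φ_1 = x, φ_2 = x^2.
G =
  [2, 0, 2/3]
  [0, 2/3, 0]
  [2/3, 0, 2/5],
b = (-118/15, -2/3, -114/35).
Solving gives a_0 = -96/35, a_1 = -1, a_2 = -25/7, so
  g(x) = -25*x^2/7 - x - 96/35.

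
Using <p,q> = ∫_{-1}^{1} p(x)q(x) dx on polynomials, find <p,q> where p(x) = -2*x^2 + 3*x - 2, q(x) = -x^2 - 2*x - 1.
<p,q> = 52/15

Expand the product: p(x)·q(x) = 2*x^4 + x^3 - 2*x^2 + x + 2.
∫_{-1}^{1} of each monomial x^k gives [2/(k+1) if k even, 0 if k odd]. Integrating term-by-term (or equivalently evaluating the antiderivative F(x) = 2*x^5/5 + x^4/4 - 2*x^3/3 + x^2/2 + 2*x at the endpoints):
  F(1) − F(−1) = 149/60 − (-59/60) = 52/15.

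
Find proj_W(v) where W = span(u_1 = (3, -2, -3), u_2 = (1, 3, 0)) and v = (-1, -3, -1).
proj_W(v) = (-112/211, -666/211, -90/211)

Set up U = [u_1 | ... | u_2] ∈ R^(3×2). The projector onto W = col(U) is P = U (U^T U)^(-1) U^T.
Compute U^T U =
  [22, -3]
  [-3, 10],
and U^T v = (6, -10).
Solve U^T U · c = U^T v for the coefficients: c = (30/211, -202/211). The projection is proj_W(v) = U c.
Check: (v - proj_W(v)) · u_1 = 0  (should be 0).
Check: (v - proj_W(v)) · u_2 = 0  (should be 0).
Result: proj_W(v) = (-112/211, -666/211, -90/211).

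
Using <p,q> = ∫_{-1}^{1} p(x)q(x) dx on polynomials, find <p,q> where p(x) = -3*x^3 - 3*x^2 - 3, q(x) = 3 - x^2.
<p,q> = -104/5

Expand the product: p(x)·q(x) = 3*x^5 + 3*x^4 - 9*x^3 - 6*x^2 - 9.
∫_{-1}^{1} of each monomial x^k gives [2/(k+1) if k even, 0 if k odd]. Integrating term-by-term (or equivalently evaluating the antiderivative F(x) = x^6/2 + 3*x^5/5 - 9*x^4/4 - 2*x^3 - 9*x at the endpoints):
  F(1) − F(−1) = -243/20 − (173/20) = -104/5.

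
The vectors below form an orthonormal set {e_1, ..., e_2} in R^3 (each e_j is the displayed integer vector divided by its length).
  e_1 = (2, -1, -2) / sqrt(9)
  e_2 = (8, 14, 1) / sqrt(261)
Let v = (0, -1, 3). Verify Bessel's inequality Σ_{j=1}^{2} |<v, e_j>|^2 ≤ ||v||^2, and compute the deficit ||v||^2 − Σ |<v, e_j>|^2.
Σ |<v, e_j>|^2 = 94/29; ||v||^2 = 10; deficit = 196/29

Write each e_j = u_j / sqrt(<u_j, u_j>) where u_j is the displayed integer vector. Then <v, e_j> = <v, u_j> / sqrt(<u_j, u_j>), so |<v, e_j>|^2 = <v, u_j>^2 / <u_j, u_j>.
Coefficients: <v, e_1> = -5/sqrt(9), <v, e_2> = -11/sqrt(261).
Square and sum: Σ |<v, e_j>|^2 = 94/29.
Compute ||v||^2 = v·v = 10.
Deficit = 10 − 94/29 = 196/29 ≥ 0, confirming Bessel's inequality. (The deficit equals ||v − Σ <v,e_j> e_j||^2, the squared distance from v to span{e_j}.)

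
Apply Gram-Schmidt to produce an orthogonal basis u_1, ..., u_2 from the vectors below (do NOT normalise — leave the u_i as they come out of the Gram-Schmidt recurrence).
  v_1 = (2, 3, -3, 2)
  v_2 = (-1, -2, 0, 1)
Orthogonal basis:
  u_1 = (2, 3, -3, 2)
  u_2 = (-7/13, -17/13, -9/13, 19/13)

Apply the Gram-Schmidt recurrence
  u_1 = v_1
  u_i = v_i − Σ_{j<i} ((v_i · u_j) / (u_j · u_j)) · u_j.

Step by step this gives:
  u_1 = (2, 3, -3, 2)
  u_2 = (-7/13, -17/13, -9/13, 19/13)

Orthogonality check:
  u_2 · u_1 = 0 (should be 0)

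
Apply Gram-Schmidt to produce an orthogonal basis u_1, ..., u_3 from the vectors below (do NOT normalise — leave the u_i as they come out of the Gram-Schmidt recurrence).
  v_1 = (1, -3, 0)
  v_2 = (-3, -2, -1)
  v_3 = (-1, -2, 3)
Orthogonal basis:
  u_1 = (1, -3, 0)
  u_2 = (-33/10, -11/10, -1)
  u_3 = (-114/131, -38/131, 418/131)

Apply the Gram-Schmidt recurrence
  u_1 = v_1
  u_i = v_i − Σ_{j<i} ((v_i · u_j) / (u_j · u_j)) · u_j.

Step by step this gives:
  u_1 = (1, -3, 0)
  u_2 = (-33/10, -11/10, -1)
  u_3 = (-114/131, -38/131, 418/131)

Orthogonality check:
  u_2 · u_1 = 0 (should be 0)
  u_3 · u_1 = 0 (should be 0)
  u_3 · u_2 = 0 (should be 0)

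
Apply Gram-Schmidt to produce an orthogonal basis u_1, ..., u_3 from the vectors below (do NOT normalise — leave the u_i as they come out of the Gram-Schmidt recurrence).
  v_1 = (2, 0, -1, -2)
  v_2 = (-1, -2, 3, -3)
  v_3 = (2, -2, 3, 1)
Orthogonal basis:
  u_1 = (2, 0, -1, -2)
  u_2 = (-11/9, -2, 28/9, -25/9)
  u_3 = (547/206, -133/103, 184/103, 363/206)

Apply the Gram-Schmidt recurrence
  u_1 = v_1
  u_i = v_i − Σ_{j<i} ((v_i · u_j) / (u_j · u_j)) · u_j.

Step by step this gives:
  u_1 = (2, 0, -1, -2)
  u_2 = (-11/9, -2, 28/9, -25/9)
  u_3 = (547/206, -133/103, 184/103, 363/206)

Orthogonality check:
  u_2 · u_1 = 0 (should be 0)
  u_3 · u_1 = 0 (should be 0)
  u_3 · u_2 = 0 (should be 0)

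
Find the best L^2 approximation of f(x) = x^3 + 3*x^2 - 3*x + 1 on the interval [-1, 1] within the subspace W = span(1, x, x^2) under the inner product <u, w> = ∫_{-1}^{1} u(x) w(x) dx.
g(x) = 3*x^2 - 12*x/5 + 1

The best approximation g ∈ W is the orthogonal projection of f onto W. Writing g = a_0 + a_1 x + a_2 x^2, the coefficients solve the normal equations G · a = b where
  G_{ij} = <φ_i, φ_j> and b_i = <f, φ_i>, with φ_0 = 1, φ_1 = x, φ_2 = x^2.
G =
  [2, 0, 2/3]
  [0, 2/3, 0]
  [2/3, 0, 2/5],
b = (4, -8/5, 28/15).
Solving gives a_0 = 1, a_1 = -12/5, a_2 = 3, so
  g(x) = 3*x^2 - 12*x/5 + 1.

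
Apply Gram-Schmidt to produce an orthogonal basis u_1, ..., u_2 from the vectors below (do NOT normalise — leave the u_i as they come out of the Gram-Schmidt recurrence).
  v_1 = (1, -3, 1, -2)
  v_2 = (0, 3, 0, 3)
Orthogonal basis:
  u_1 = (1, -3, 1, -2)
  u_2 = (1, 0, 1, 1)

Apply the Gram-Schmidt recurrence
  u_1 = v_1
  u_i = v_i − Σ_{j<i} ((v_i · u_j) / (u_j · u_j)) · u_j.

Step by step this gives:
  u_1 = (1, -3, 1, -2)
  u_2 = (1, 0, 1, 1)

Orthogonality check:
  u_2 · u_1 = 0 (should be 0)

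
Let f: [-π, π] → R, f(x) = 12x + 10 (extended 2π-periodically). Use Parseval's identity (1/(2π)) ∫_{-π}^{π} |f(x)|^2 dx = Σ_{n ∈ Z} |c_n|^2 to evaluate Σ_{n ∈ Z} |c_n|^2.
Σ |c_n|^2 = 48π^2 + 100

Expand and integrate term by term over [-π, π]:
  ∫ (12x)^2 dx = 144·(2π^3/3); ∫ 2·12·(10)·x dx = 0 (odd integrand); ∫ 10^2 dx = 100·2π.
So (1/(2π)) ∫_{-π}^{π} (12x + 10)^2 dx = 144π^2/3 + 100 = 48π^2 + 100.
Parseval ⇒ Σ |c_n|^2 = 48π^2 + 100.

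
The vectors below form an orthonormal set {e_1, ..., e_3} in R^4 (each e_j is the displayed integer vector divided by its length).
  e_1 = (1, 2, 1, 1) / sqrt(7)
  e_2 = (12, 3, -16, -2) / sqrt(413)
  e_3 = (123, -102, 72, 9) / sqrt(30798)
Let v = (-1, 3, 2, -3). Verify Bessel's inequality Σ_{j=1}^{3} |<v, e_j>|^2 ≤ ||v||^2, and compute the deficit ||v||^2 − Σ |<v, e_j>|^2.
Σ |<v, e_j>|^2 = 217/29; ||v||^2 = 23; deficit = 450/29

Write each e_j = u_j / sqrt(<u_j, u_j>) where u_j is the displayed integer vector. Then <v, e_j> = <v, u_j> / sqrt(<u_j, u_j>), so |<v, e_j>|^2 = <v, u_j>^2 / <u_j, u_j>.
Coefficients: <v, e_1> = 4/sqrt(7), <v, e_2> = -29/sqrt(413), <v, e_3> = -312/sqrt(30798).
Square and sum: Σ |<v, e_j>|^2 = 217/29.
Compute ||v||^2 = v·v = 23.
Deficit = 23 − 217/29 = 450/29 ≥ 0, confirming Bessel's inequality. (The deficit equals ||v − Σ <v,e_j> e_j||^2, the squared distance from v to span{e_j}.)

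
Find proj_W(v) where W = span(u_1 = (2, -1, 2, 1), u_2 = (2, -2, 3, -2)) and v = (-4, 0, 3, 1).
proj_W(v) = (-1/5, 1/10, -1/5, -1/10)

Set up U = [u_1 | ... | u_2] ∈ R^(4×2). The projector onto W = col(U) is P = U (U^T U)^(-1) U^T.
Compute U^T U =
  [10, 10]
  [10, 21],
and U^T v = (-1, -1).
Solve U^T U · c = U^T v for the coefficients: c = (-1/10, 0). The projection is proj_W(v) = U c.
Check: (v - proj_W(v)) · u_1 = 0  (should be 0).
Check: (v - proj_W(v)) · u_2 = 0  (should be 0).
Result: proj_W(v) = (-1/5, 1/10, -1/5, -1/10).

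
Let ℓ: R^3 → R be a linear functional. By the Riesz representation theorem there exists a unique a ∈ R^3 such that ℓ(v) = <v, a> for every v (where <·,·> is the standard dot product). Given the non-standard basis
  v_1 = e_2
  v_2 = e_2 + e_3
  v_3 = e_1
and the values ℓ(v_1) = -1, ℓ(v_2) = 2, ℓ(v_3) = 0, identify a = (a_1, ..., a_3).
a = (0, -1, 3)

Write a = (a_1, ..., a_3) in the standard basis. For each basis vector v_i, ℓ(v_i) = <v_i, a> is a linear equation in the a_j's. Collect the n equations into a matrix system V a = ℓ, where row i of V is v_i (expressed in the standard basis). Since V is invertible (lower-triangular with 1s on the diagonal, up to permutation), solve by back-substitution:
  V =
[[0, 1, 0],
 [0, 1, 1],
 [1, 0, 0]]
  V a = (-1, 2, 0)
Solving gives a = (0, -1, 3).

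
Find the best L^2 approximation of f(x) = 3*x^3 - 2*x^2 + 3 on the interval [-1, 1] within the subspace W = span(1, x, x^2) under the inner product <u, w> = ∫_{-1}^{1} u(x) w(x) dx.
g(x) = -2*x^2 + 9*x/5 + 3

The best approximation g ∈ W is the orthogonal projection of f onto W. Writing g = a_0 + a_1 x + a_2 x^2, the coefficients solve the normal equations G · a = b where
  G_{ij} = <φ_i, φ_j> and b_i = <f, φ_i>, with φ_0 = 1, φ_1 = x, φ_2 = x^2.
G =
  [2, 0, 2/3]
  [0, 2/3, 0]
  [2/3, 0, 2/5],
b = (14/3, 6/5, 6/5).
Solving gives a_0 = 3, a_1 = 9/5, a_2 = -2, so
  g(x) = -2*x^2 + 9*x/5 + 3.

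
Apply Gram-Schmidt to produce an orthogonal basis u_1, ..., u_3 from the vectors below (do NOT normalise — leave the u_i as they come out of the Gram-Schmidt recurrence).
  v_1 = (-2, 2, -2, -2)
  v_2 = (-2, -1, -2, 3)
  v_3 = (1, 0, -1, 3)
Orthogonal basis:
  u_1 = (-2, 2, -2, -2)
  u_2 = (-2, -1, -2, 3)
  u_3 = (5/4, 5/4, -3/4, 3/4)

Apply the Gram-Schmidt recurrence
  u_1 = v_1
  u_i = v_i − Σ_{j<i} ((v_i · u_j) / (u_j · u_j)) · u_j.

Step by step this gives:
  u_1 = (-2, 2, -2, -2)
  u_2 = (-2, -1, -2, 3)
  u_3 = (5/4, 5/4, -3/4, 3/4)

Orthogonality check:
  u_2 · u_1 = 0 (should be 0)
  u_3 · u_1 = 0 (should be 0)
  u_3 · u_2 = 0 (should be 0)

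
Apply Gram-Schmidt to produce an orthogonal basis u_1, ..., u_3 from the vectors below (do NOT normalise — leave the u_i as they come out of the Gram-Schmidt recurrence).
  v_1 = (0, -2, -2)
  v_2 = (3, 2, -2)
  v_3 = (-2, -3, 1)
Orthogonal basis:
  u_1 = (0, -2, -2)
  u_2 = (3, 2, -2)
  u_3 = (8/17, -6/17, 6/17)

Apply the Gram-Schmidt recurrence
  u_1 = v_1
  u_i = v_i − Σ_{j<i} ((v_i · u_j) / (u_j · u_j)) · u_j.

Step by step this gives:
  u_1 = (0, -2, -2)
  u_2 = (3, 2, -2)
  u_3 = (8/17, -6/17, 6/17)

Orthogonality check:
  u_2 · u_1 = 0 (should be 0)
  u_3 · u_1 = 0 (should be 0)
  u_3 · u_2 = 0 (should be 0)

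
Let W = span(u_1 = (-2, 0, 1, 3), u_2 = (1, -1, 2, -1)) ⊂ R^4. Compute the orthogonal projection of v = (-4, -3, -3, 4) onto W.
proj_W(v) = (-275/89, 103/89, -120/89, 361/89)

Set up U = [u_1 | ... | u_2] ∈ R^(4×2). The projector onto W = col(U) is P = U (U^T U)^(-1) U^T.
Compute U^T U =
  [14, -3]
  [-3, 7],
and U^T v = (17, -11).
Solve U^T U · c = U^T v for the coefficients: c = (86/89, -103/89). The projection is proj_W(v) = U c.
Check: (v - proj_W(v)) · u_1 = 0  (should be 0).
Check: (v - proj_W(v)) · u_2 = 0  (should be 0).
Result: proj_W(v) = (-275/89, 103/89, -120/89, 361/89).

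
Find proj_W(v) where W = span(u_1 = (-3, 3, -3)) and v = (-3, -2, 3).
proj_W(v) = (2/3, -2/3, 2/3)

Set up U = [u_1 | ... | u_1] ∈ R^(3×1). The projector onto W = col(U) is P = U (U^T U)^(-1) U^T.
Compute U^T U =
  [27],
and U^T v = (-6).
Solve U^T U · c = U^T v for the coefficients: c = (-2/9). The projection is proj_W(v) = U c.
Check: (v - proj_W(v)) · u_1 = 0  (should be 0).
Result: proj_W(v) = (2/3, -2/3, 2/3).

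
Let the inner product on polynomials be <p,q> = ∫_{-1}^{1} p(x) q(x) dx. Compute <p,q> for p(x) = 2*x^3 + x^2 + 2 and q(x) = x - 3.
<p,q> = -66/5

Expand the product: p(x)·q(x) = 2*x^4 - 5*x^3 - 3*x^2 + 2*x - 6.
∫_{-1}^{1} of each monomial x^k gives [2/(k+1) if k even, 0 if k odd]. Integrating term-by-term (or equivalently evaluating the antiderivative F(x) = 2*x^5/5 - 5*x^4/4 - x^3 + x^2 - 6*x at the endpoints):
  F(1) − F(−1) = -137/20 − (127/20) = -66/5.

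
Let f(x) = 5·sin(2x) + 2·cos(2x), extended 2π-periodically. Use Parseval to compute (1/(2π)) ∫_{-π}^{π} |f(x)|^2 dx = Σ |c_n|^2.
Σ |c_n|^2 = 29/2

Expand |f|^2 and use orthogonality of {sin(nx), cos(mx)} on [-π, π]:
  ∫_{-π}^{π} sin(nx)^2 dx = π, ∫ cos(mx)^2 dx = π, and cross terms integrate to 0.
So ∫_{-π}^{π} f(x)^2 dx = 5^2 · π + 2^2 · π = (25 + 4)π.
Divide by 2π: (25 + 4)/2 = 29/2.
By Parseval, this equals Σ |c_n|^2.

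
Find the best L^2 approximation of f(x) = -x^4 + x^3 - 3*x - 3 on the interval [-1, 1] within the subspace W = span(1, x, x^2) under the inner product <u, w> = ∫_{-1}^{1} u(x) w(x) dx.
g(x) = -6*x^2/7 - 12*x/5 - 102/35

The best approximation g ∈ W is the orthogonal projection of f onto W. Writing g = a_0 + a_1 x + a_2 x^2, the coefficients solve the normal equations G · a = b where
  G_{ij} = <φ_i, φ_j> and b_i = <f, φ_i>, with φ_0 = 1, φ_1 = x, φ_2 = x^2.
G =
  [2, 0, 2/3]
  [0, 2/3, 0]
  [2/3, 0, 2/5],
b = (-32/5, -8/5, -16/7).
Solving gives a_0 = -102/35, a_1 = -12/5, a_2 = -6/7, so
  g(x) = -6*x^2/7 - 12*x/5 - 102/35.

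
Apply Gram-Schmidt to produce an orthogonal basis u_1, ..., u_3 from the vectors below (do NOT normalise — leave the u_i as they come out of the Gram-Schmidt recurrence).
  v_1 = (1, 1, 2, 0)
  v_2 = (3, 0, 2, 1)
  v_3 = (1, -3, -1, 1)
Orthogonal basis:
  u_1 = (1, 1, 2, 0)
  u_2 = (11/6, -7/6, -1/3, 1)
  u_3 = (-3/7, -1, 5/7, -1/7)

Apply the Gram-Schmidt recurrence
  u_1 = v_1
  u_i = v_i − Σ_{j<i} ((v_i · u_j) / (u_j · u_j)) · u_j.

Step by step this gives:
  u_1 = (1, 1, 2, 0)
  u_2 = (11/6, -7/6, -1/3, 1)
  u_3 = (-3/7, -1, 5/7, -1/7)

Orthogonality check:
  u_2 · u_1 = 0 (should be 0)
  u_3 · u_1 = 0 (should be 0)
  u_3 · u_2 = 0 (should be 0)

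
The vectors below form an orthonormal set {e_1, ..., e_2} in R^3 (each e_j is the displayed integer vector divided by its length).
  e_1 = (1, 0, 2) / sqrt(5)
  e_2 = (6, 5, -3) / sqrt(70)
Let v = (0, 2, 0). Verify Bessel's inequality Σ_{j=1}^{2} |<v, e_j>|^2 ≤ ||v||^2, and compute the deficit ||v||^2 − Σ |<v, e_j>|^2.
Σ |<v, e_j>|^2 = 10/7; ||v||^2 = 4; deficit = 18/7

Write each e_j = u_j / sqrt(<u_j, u_j>) where u_j is the displayed integer vector. Then <v, e_j> = <v, u_j> / sqrt(<u_j, u_j>), so |<v, e_j>|^2 = <v, u_j>^2 / <u_j, u_j>.
Coefficients: <v, e_1> = 0/sqrt(5), <v, e_2> = 10/sqrt(70).
Square and sum: Σ |<v, e_j>|^2 = 10/7.
Compute ||v||^2 = v·v = 4.
Deficit = 4 − 10/7 = 18/7 ≥ 0, confirming Bessel's inequality. (The deficit equals ||v − Σ <v,e_j> e_j||^2, the squared distance from v to span{e_j}.)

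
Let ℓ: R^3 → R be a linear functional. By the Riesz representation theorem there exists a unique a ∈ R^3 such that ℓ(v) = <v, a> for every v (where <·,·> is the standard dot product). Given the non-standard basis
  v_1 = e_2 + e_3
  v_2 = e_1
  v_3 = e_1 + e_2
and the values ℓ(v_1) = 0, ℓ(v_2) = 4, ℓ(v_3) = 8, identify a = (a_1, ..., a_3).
a = (4, 4, -4)

Write a = (a_1, ..., a_3) in the standard basis. For each basis vector v_i, ℓ(v_i) = <v_i, a> is a linear equation in the a_j's. Collect the n equations into a matrix system V a = ℓ, where row i of V is v_i (expressed in the standard basis). Since V is invertible (lower-triangular with 1s on the diagonal, up to permutation), solve by back-substitution:
  V =
[[0, 1, 1],
 [1, 0, 0],
 [1, 1, 0]]
  V a = (0, 4, 8)
Solving gives a = (4, 4, -4).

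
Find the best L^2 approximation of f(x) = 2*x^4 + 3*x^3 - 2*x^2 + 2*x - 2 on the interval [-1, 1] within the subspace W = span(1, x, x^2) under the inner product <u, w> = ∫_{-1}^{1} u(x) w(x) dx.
g(x) = -2*x^2/7 + 19*x/5 - 76/35

The best approximation g ∈ W is the orthogonal projection of f onto W. Writing g = a_0 + a_1 x + a_2 x^2, the coefficients solve the normal equations G · a = b where
  G_{ij} = <φ_i, φ_j> and b_i = <f, φ_i>, with φ_0 = 1, φ_1 = x, φ_2 = x^2.
G =
  [2, 0, 2/3]
  [0, 2/3, 0]
  [2/3, 0, 2/5],
b = (-68/15, 38/15, -164/105).
Solving gives a_0 = -76/35, a_1 = 19/5, a_2 = -2/7, so
  g(x) = -2*x^2/7 + 19*x/5 - 76/35.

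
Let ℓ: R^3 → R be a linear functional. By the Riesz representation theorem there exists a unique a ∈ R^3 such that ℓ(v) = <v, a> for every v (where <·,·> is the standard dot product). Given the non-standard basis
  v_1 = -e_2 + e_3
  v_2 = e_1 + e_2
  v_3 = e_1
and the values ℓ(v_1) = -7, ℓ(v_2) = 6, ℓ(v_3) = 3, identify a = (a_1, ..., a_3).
a = (3, 3, -4)

Write a = (a_1, ..., a_3) in the standard basis. For each basis vector v_i, ℓ(v_i) = <v_i, a> is a linear equation in the a_j's. Collect the n equations into a matrix system V a = ℓ, where row i of V is v_i (expressed in the standard basis). Since V is invertible (lower-triangular with 1s on the diagonal, up to permutation), solve by back-substitution:
  V =
[[0, -1, 1],
 [1, 1, 0],
 [1, 0, 0]]
  V a = (-7, 6, 3)
Solving gives a = (3, 3, -4).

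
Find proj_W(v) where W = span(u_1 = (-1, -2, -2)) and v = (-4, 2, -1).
proj_W(v) = (-2/9, -4/9, -4/9)

Set up U = [u_1 | ... | u_1] ∈ R^(3×1). The projector onto W = col(U) is P = U (U^T U)^(-1) U^T.
Compute U^T U =
  [9],
and U^T v = (2).
Solve U^T U · c = U^T v for the coefficients: c = (2/9). The projection is proj_W(v) = U c.
Check: (v - proj_W(v)) · u_1 = 0  (should be 0).
Result: proj_W(v) = (-2/9, -4/9, -4/9).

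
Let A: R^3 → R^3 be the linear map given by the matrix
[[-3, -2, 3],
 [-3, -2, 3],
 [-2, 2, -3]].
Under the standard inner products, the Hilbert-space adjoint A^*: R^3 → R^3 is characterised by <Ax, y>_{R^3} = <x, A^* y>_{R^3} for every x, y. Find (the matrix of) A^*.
A^* = A^T =
[[-3, -3, -2],
 [-2, -2, 2],
 [3, 3, -3]]

For real matrices with standard dot products, the defining identity <Ax, y> = <x, A^* y> gives (Ax)^T y = x^T (A^*) y, i.e. x^T A^T y = x^T (A^*) y. Since this holds for all x, y, we must have A^* = A^T. Therefore
A^* =
[[-3, -3, -2],
 [-2, -2, 2],
 [3, 3, -3]].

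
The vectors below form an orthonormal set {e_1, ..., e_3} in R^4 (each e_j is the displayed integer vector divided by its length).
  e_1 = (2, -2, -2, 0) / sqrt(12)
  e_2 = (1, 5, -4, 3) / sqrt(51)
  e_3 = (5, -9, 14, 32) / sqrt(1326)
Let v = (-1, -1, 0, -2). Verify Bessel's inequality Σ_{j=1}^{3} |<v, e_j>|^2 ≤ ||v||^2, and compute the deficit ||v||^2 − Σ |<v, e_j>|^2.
Σ |<v, e_j>|^2 = 72/13; ||v||^2 = 6; deficit = 6/13

Write each e_j = u_j / sqrt(<u_j, u_j>) where u_j is the displayed integer vector. Then <v, e_j> = <v, u_j> / sqrt(<u_j, u_j>), so |<v, e_j>|^2 = <v, u_j>^2 / <u_j, u_j>.
Coefficients: <v, e_1> = 0/sqrt(12), <v, e_2> = -12/sqrt(51), <v, e_3> = -60/sqrt(1326).
Square and sum: Σ |<v, e_j>|^2 = 72/13.
Compute ||v||^2 = v·v = 6.
Deficit = 6 − 72/13 = 6/13 ≥ 0, confirming Bessel's inequality. (The deficit equals ||v − Σ <v,e_j> e_j||^2, the squared distance from v to span{e_j}.)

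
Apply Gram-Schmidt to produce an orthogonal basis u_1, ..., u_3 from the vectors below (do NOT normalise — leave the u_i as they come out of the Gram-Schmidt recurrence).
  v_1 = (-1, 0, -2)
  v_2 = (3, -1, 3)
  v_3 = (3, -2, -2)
Orthogonal basis:
  u_1 = (-1, 0, -2)
  u_2 = (6/5, -1, -3/5)
  u_3 = (2/7, 3/7, -1/7)

Apply the Gram-Schmidt recurrence
  u_1 = v_1
  u_i = v_i − Σ_{j<i} ((v_i · u_j) / (u_j · u_j)) · u_j.

Step by step this gives:
  u_1 = (-1, 0, -2)
  u_2 = (6/5, -1, -3/5)
  u_3 = (2/7, 3/7, -1/7)

Orthogonality check:
  u_2 · u_1 = 0 (should be 0)
  u_3 · u_1 = 0 (should be 0)
  u_3 · u_2 = 0 (should be 0)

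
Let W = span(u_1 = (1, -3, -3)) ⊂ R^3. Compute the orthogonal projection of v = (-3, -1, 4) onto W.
proj_W(v) = (-12/19, 36/19, 36/19)

Set up U = [u_1 | ... | u_1] ∈ R^(3×1). The projector onto W = col(U) is P = U (U^T U)^(-1) U^T.
Compute U^T U =
  [19],
and U^T v = (-12).
Solve U^T U · c = U^T v for the coefficients: c = (-12/19). The projection is proj_W(v) = U c.
Check: (v - proj_W(v)) · u_1 = 0  (should be 0).
Result: proj_W(v) = (-12/19, 36/19, 36/19).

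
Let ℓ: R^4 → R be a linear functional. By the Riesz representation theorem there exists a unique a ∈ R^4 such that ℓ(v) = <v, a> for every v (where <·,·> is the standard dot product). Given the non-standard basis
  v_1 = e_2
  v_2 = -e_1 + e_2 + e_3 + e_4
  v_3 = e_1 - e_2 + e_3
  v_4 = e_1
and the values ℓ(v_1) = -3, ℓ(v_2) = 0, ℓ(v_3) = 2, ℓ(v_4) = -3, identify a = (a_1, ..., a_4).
a = (-3, -3, 2, -2)

Write a = (a_1, ..., a_4) in the standard basis. For each basis vector v_i, ℓ(v_i) = <v_i, a> is a linear equation in the a_j's. Collect the n equations into a matrix system V a = ℓ, where row i of V is v_i (expressed in the standard basis). Since V is invertible (lower-triangular with 1s on the diagonal, up to permutation), solve by back-substitution:
  V =
[[0, 1, 0, 0],
 [-1, 1, 1, 1],
 [1, -1, 1, 0],
 [1, 0, 0, 0]]
  V a = (-3, 0, 2, -3)
Solving gives a = (-3, -3, 2, -2).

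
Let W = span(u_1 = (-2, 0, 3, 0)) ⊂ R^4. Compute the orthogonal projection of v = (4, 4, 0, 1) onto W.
proj_W(v) = (16/13, 0, -24/13, 0)

Set up U = [u_1 | ... | u_1] ∈ R^(4×1). The projector onto W = col(U) is P = U (U^T U)^(-1) U^T.
Compute U^T U =
  [13],
and U^T v = (-8).
Solve U^T U · c = U^T v for the coefficients: c = (-8/13). The projection is proj_W(v) = U c.
Check: (v - proj_W(v)) · u_1 = 0  (should be 0).
Result: proj_W(v) = (16/13, 0, -24/13, 0).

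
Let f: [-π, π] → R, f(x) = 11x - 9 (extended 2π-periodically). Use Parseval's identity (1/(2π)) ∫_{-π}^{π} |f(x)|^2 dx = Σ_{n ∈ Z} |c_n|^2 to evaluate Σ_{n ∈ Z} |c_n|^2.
Σ |c_n|^2 = 121π^2/3 + 81

Expand and integrate term by term over [-π, π]:
  ∫ (11x)^2 dx = 121·(2π^3/3); ∫ 2·11·(-9)·x dx = 0 (odd integrand); ∫ (-9)^2 dx = 81·2π.
So (1/(2π)) ∫_{-π}^{π} (11x - 9)^2 dx = 121π^2/3 + 81 = 121π^2/3 + 81.
Parseval ⇒ Σ |c_n|^2 = 121π^2/3 + 81.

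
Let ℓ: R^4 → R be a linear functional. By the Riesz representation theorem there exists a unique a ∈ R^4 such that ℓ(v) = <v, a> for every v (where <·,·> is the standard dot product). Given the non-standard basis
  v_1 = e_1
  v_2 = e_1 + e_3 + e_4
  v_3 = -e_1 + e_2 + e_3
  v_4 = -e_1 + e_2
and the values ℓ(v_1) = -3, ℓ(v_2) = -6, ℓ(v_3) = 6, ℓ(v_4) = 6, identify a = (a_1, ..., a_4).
a = (-3, 3, 0, -3)

Write a = (a_1, ..., a_4) in the standard basis. For each basis vector v_i, ℓ(v_i) = <v_i, a> is a linear equation in the a_j's. Collect the n equations into a matrix system V a = ℓ, where row i of V is v_i (expressed in the standard basis). Since V is invertible (lower-triangular with 1s on the diagonal, up to permutation), solve by back-substitution:
  V =
[[1, 0, 0, 0],
 [1, 0, 1, 1],
 [-1, 1, 1, 0],
 [-1, 1, 0, 0]]
  V a = (-3, -6, 6, 6)
Solving gives a = (-3, 3, 0, -3).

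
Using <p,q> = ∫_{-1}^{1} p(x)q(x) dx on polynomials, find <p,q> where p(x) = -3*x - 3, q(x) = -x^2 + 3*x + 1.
<p,q> = -10

Expand the product: p(x)·q(x) = 3*x^3 - 6*x^2 - 12*x - 3.
∫_{-1}^{1} of each monomial x^k gives [2/(k+1) if k even, 0 if k odd]. Integrating term-by-term (or equivalently evaluating the antiderivative F(x) = 3*x^4/4 - 2*x^3 - 6*x^2 - 3*x at the endpoints):
  F(1) − F(−1) = -41/4 − (-1/4) = -10.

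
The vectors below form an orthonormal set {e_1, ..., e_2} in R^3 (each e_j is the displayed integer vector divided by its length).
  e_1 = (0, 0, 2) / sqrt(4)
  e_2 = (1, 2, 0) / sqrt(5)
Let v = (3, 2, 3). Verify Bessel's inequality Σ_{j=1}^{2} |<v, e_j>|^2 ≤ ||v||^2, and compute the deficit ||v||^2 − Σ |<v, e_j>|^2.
Σ |<v, e_j>|^2 = 94/5; ||v||^2 = 22; deficit = 16/5

Write each e_j = u_j / sqrt(<u_j, u_j>) where u_j is the displayed integer vector. Then <v, e_j> = <v, u_j> / sqrt(<u_j, u_j>), so |<v, e_j>|^2 = <v, u_j>^2 / <u_j, u_j>.
Coefficients: <v, e_1> = 6/sqrt(4), <v, e_2> = 7/sqrt(5).
Square and sum: Σ |<v, e_j>|^2 = 94/5.
Compute ||v||^2 = v·v = 22.
Deficit = 22 − 94/5 = 16/5 ≥ 0, confirming Bessel's inequality. (The deficit equals ||v − Σ <v,e_j> e_j||^2, the squared distance from v to span{e_j}.)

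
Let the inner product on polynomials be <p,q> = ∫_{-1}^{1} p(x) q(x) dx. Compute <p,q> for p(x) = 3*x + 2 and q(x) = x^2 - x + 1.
<p,q> = 10/3

Expand the product: p(x)·q(x) = 3*x^3 - x^2 + x + 2.
∫_{-1}^{1} of each monomial x^k gives [2/(k+1) if k even, 0 if k odd]. Integrating term-by-term (or equivalently evaluating the antiderivative F(x) = 3*x^4/4 - x^3/3 + x^2/2 + 2*x at the endpoints):
  F(1) − F(−1) = 35/12 − (-5/12) = 10/3.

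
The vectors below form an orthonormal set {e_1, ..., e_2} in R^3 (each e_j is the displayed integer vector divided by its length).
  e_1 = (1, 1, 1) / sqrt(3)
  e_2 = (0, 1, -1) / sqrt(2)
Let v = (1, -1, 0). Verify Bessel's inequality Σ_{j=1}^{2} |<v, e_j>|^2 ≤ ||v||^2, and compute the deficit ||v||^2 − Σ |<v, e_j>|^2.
Σ |<v, e_j>|^2 = 1/2; ||v||^2 = 2; deficit = 3/2

Write each e_j = u_j / sqrt(<u_j, u_j>) where u_j is the displayed integer vector. Then <v, e_j> = <v, u_j> / sqrt(<u_j, u_j>), so |<v, e_j>|^2 = <v, u_j>^2 / <u_j, u_j>.
Coefficients: <v, e_1> = 0/sqrt(3), <v, e_2> = -1/sqrt(2).
Square and sum: Σ |<v, e_j>|^2 = 1/2.
Compute ||v||^2 = v·v = 2.
Deficit = 2 − 1/2 = 3/2 ≥ 0, confirming Bessel's inequality. (The deficit equals ||v − Σ <v,e_j> e_j||^2, the squared distance from v to span{e_j}.)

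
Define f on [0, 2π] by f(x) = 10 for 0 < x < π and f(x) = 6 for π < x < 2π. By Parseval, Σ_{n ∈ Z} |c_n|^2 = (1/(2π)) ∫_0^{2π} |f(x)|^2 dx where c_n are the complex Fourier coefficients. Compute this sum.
Σ |c_n|^2 = 68

Parseval equates the L^2 energy of f (normalised by 1/(2π)) with the ℓ^2 sum of its Fourier coefficients: (1/(2π)) ∫_0^{2π} |f|^2 = Σ |c_n|^2.
Compute the left side: (1/(2π)) [∫_0^π 10^2 dx + ∫_π^{2π} 6^2 dx] = (1/(2π)) · (100π + 36π) = (100 + 36)/2 = 68.
So Σ_{n ∈ Z} |c_n|^2 = 68.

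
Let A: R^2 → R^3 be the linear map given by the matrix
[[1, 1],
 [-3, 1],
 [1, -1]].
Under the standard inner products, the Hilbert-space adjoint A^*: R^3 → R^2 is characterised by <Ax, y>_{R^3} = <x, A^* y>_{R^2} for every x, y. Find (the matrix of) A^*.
A^* = A^T =
[[1, -3, 1],
 [1, 1, -1]]

For real matrices with standard dot products, the defining identity <Ax, y> = <x, A^* y> gives (Ax)^T y = x^T (A^*) y, i.e. x^T A^T y = x^T (A^*) y. Since this holds for all x, y, we must have A^* = A^T. Therefore
A^* =
[[1, -3, 1],
 [1, 1, -1]].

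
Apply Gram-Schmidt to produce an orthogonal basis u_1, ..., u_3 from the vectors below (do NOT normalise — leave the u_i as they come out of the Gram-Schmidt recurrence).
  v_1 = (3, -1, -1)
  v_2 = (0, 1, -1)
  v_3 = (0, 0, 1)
Orthogonal basis:
  u_1 = (3, -1, -1)
  u_2 = (0, 1, -1)
  u_3 = (3/11, 9/22, 9/22)

Apply the Gram-Schmidt recurrence
  u_1 = v_1
  u_i = v_i − Σ_{j<i} ((v_i · u_j) / (u_j · u_j)) · u_j.

Step by step this gives:
  u_1 = (3, -1, -1)
  u_2 = (0, 1, -1)
  u_3 = (3/11, 9/22, 9/22)

Orthogonality check:
  u_2 · u_1 = 0 (should be 0)
  u_3 · u_1 = 0 (should be 0)
  u_3 · u_2 = 0 (should be 0)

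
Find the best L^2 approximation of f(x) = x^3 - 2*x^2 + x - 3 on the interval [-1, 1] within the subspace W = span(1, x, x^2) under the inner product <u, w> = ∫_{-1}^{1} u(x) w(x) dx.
g(x) = -2*x^2 + 8*x/5 - 3

The best approximation g ∈ W is the orthogonal projection of f onto W. Writing g = a_0 + a_1 x + a_2 x^2, the coefficients solve the normal equations G · a = b where
  G_{ij} = <φ_i, φ_j> and b_i = <f, φ_i>, with φ_0 = 1, φ_1 = x, φ_2 = x^2.
G =
  [2, 0, 2/3]
  [0, 2/3, 0]
  [2/3, 0, 2/5],
b = (-22/3, 16/15, -14/5).
Solving gives a_0 = -3, a_1 = 8/5, a_2 = -2, so
  g(x) = -2*x^2 + 8*x/5 - 3.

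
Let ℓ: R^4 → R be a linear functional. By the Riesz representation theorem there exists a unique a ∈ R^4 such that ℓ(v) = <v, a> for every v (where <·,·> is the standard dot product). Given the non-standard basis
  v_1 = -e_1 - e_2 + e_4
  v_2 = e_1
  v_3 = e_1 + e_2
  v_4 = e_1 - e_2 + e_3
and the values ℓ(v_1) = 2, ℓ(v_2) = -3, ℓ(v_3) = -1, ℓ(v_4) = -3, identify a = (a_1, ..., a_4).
a = (-3, 2, 2, 1)

Write a = (a_1, ..., a_4) in the standard basis. For each basis vector v_i, ℓ(v_i) = <v_i, a> is a linear equation in the a_j's. Collect the n equations into a matrix system V a = ℓ, where row i of V is v_i (expressed in the standard basis). Since V is invertible (lower-triangular with 1s on the diagonal, up to permutation), solve by back-substitution:
  V =
[[-1, -1, 0, 1],
 [1, 0, 0, 0],
 [1, 1, 0, 0],
 [1, -1, 1, 0]]
  V a = (2, -3, -1, -3)
Solving gives a = (-3, 2, 2, 1).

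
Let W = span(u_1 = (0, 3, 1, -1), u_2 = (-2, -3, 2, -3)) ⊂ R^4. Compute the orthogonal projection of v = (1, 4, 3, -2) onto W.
proj_W(v) = (-46/135, 194/45, 263/135, -286/135)

Set up U = [u_1 | ... | u_2] ∈ R^(4×2). The projector onto W = col(U) is P = U (U^T U)^(-1) U^T.
Compute U^T U =
  [11, -4]
  [-4, 26],
and U^T v = (17, -2).
Solve U^T U · c = U^T v for the coefficients: c = (217/135, 23/135). The projection is proj_W(v) = U c.
Check: (v - proj_W(v)) · u_1 = 0  (should be 0).
Check: (v - proj_W(v)) · u_2 = 0  (should be 0).
Result: proj_W(v) = (-46/135, 194/45, 263/135, -286/135).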